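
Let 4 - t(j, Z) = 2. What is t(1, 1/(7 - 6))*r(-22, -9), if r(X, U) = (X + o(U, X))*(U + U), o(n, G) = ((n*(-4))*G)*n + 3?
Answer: -255924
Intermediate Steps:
t(j, Z) = 2 (t(j, Z) = 4 - 1*2 = 4 - 2 = 2)
o(n, G) = 3 - 4*G*n**2 (o(n, G) = ((-4*n)*G)*n + 3 = (-4*G*n)*n + 3 = -4*G*n**2 + 3 = 3 - 4*G*n**2)
r(X, U) = 2*U*(3 + X - 4*X*U**2) (r(X, U) = (X + (3 - 4*X*U**2))*(U + U) = (3 + X - 4*X*U**2)*(2*U) = 2*U*(3 + X - 4*X*U**2))
t(1, 1/(7 - 6))*r(-22, -9) = 2*(2*(-9)*(3 - 22 - 4*(-22)*(-9)**2)) = 2*(2*(-9)*(3 - 22 - 4*(-22)*81)) = 2*(2*(-9)*(3 - 22 + 7128)) = 2*(2*(-9)*7109) = 2*(-127962) = -255924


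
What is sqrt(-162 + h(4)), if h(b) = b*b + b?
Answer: I*sqrt(142) ≈ 11.916*I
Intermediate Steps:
h(b) = b + b**2 (h(b) = b**2 + b = b + b**2)
sqrt(-162 + h(4)) = sqrt(-162 + 4*(1 + 4)) = sqrt(-162 + 4*5) = sqrt(-162 + 20) = sqrt(-142) = I*sqrt(142)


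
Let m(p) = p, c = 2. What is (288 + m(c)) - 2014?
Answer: -1724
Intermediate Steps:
(288 + m(c)) - 2014 = (288 + 2) - 2014 = 290 - 2014 = -1724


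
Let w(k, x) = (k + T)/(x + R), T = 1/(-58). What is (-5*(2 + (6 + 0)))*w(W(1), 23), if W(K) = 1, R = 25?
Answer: -95/116 ≈ -0.81897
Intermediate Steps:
T = -1/58 ≈ -0.017241
w(k, x) = (-1/58 + k)/(25 + x) (w(k, x) = (k - 1/58)/(x + 25) = (-1/58 + k)/(25 + x))
(-5*(2 + (6 + 0)))*w(W(1), 23) = (-5*(2 + (6 + 0)))*((-1/58 + 1)/(25 + 23)) = (-5*(2 + 6))*((57/58)/48) = (-5*8)*((1/48)*(57/58)) = -40*19/928 = -95/116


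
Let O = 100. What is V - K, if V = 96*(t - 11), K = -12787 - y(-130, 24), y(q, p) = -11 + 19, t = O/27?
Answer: 108851/9 ≈ 12095.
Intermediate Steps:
t = 100/27 ≈ 3.7037
y(q, p) = 8
K = -12795 (K = -12787 - 1*8 = -12787 - 8 = -12795)
V = -6304/9 (V = 96*(100/27 - 11) = 96*(-197/27) = -6304/9 ≈ -700.44)
V - K = -6304/9 - 1*(-12795) = -6304/9 + 12795 = 108851/9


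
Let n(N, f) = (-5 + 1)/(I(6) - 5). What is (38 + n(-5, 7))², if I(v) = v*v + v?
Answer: 1965604/1369 ≈ 1435.8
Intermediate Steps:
I(v) = v + v² (I(v) = v² + v = v + v²)
n(N, f) = -4/37 (n(N, f) = (-5 + 1)/(6*(1 + 6) - 5) = -4/(6*7 - 5) = -4/(42 - 5) = -4/37)
(38 + n(-5, 7))² = (38 - 4/37)² = (1402/37)² = 1965604/1369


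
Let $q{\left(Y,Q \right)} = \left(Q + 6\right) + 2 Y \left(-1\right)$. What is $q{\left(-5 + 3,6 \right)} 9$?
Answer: $144$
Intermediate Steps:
$q{\left(Y,Q \right)} = 6 + Q - 2 Y$ ($q{\left(Y,Q \right)} = \left(6 + Q\right) - 2 Y = 6 + Q - 2 Y$)
$q{\left(-5 + 3,6 \right)} 9 = \left(6 + 6 - 2 \left(-5 + 3\right)\right) 9 = \left(6 + 6 - -4\right) 9 = \left(6 + 6 + 4\right) 9 = 16 \cdot 9 = 144$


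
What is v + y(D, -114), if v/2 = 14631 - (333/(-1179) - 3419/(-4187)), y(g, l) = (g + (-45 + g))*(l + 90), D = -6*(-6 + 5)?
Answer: 16483942898/548497 ≈ 30053.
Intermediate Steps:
D = 6 (D = -6*(-1) = 6)
y(g, l) = (-45 + 2*g)*(90 + l)
v = 16049533274/548497 (v = 2*(14631 - (333/(-1179) - 3419/(-4187))) = 2*(14631 - (333*(-1/1179) - 3419*(-1/4187))) = 2*(14631 - (-37/131 + 3419/4187)) = 2*(14631 - 1*292970/548497) = 2*(14631 - 292970/548497) = 2*(8024766637/548497) = 16049533274/548497 ≈ 29261.)
v + y(D, -114) = 16049533274/548497 + (-4050 - 45*(-114) + 180*6 + 2*6*(-114)) = 16049533274/548497 + (-4050 + 5130 + 1080 - 1368) = 16049533274/548497 + 792 = 16483942898/548497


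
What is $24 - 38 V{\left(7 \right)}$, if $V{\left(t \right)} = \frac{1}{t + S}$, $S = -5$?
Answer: $5$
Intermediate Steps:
$V{\left(t \right)} = \frac{1}{-5 + t}$ ($V{\left(t \right)} = \frac{1}{t - 5} = \frac{1}{-5 + t}$)
$24 - 38 V{\left(7 \right)} = 24 - \frac{38}{-5 + 7} = 24 - \frac{38}{2} = 24 - 19 = 5$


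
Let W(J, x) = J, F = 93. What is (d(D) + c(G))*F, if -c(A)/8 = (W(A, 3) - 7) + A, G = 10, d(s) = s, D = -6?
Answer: -10230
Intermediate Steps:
c(A) = 56 - 16*A (c(A) = -8*((A - 7) + A) = -8*((-7 + A) + A) = -8*(-7 + 2*A) = 56 - 16*A)
(d(D) + c(G))*F = (-6 + (56 - 16*10))*93 = (-6 + (56 - 160))*93 = (-6 - 104)*93 = -110*93 = -10230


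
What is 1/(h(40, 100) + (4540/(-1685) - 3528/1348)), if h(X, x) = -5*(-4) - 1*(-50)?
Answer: 337/21800 ≈ 0.015459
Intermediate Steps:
h(X, x) = 70 (h(X, x) = 20 + 50 = 70)
1/(h(40, 100) + (4540/(-1685) - 3528/1348)) = 1/(70 + (4540/(-1685) - 3528/1348)) = 1/(70 + (4540*(-1/1685) - 3528*1/1348)) = 1/(70 + (-908/337 - 882/337)) = 1/(70 - 1790/337) = 1/(21800/337) = 337/21800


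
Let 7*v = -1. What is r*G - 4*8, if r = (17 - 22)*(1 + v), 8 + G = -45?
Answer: 1366/7 ≈ 195.14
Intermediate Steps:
G = -53 (G = -8 - 45 = -53)
v = -⅐ (v = (⅐)*(-1) = -⅐ ≈ -0.14286)
r = -30/7 (r = (17 - 22)*(1 - ⅐) = -5*6/7 = -30/7 ≈ -4.2857)
r*G - 4*8 = -30/7*(-53) - 4*8 = 1590/7 - 32 = 1366/7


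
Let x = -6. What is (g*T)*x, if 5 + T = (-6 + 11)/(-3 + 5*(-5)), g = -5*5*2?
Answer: -10875/7 ≈ -1553.6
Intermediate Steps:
g = -50 (g = -25*2 = -50)
T = -145/28 (T = -5 + (-6 + 11)/(-3 + 5*(-5)) = -5 + 5/(-3 - 25) = -5 + 5/(-28) = -5 + 5*(-1/28) = -5 - 5/28 = -145/28 ≈ -5.1786)
(g*T)*x = -50*(-145/28)*(-6) = (3625/14)*(-6) = -10875/7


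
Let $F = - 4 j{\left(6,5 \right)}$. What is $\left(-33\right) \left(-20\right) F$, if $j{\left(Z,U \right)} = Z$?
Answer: $-15840$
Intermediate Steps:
$F = -24$ ($F = \left(-4\right) 6 = -24$)
$\left(-33\right) \left(-20\right) F = \left(-33\right) \left(-20\right) \left(-24\right) = 660 \left(-24\right) = -15840$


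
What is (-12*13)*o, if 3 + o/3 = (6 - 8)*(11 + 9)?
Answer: 20124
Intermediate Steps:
o = -129 (o = -9 + 3*((6 - 8)*(11 + 9)) = -9 + 3*(-2*20) = -9 + 3*(-40) = -9 - 120 = -129)
(-12*13)*o = -12*13*(-129) = -156*(-129) = 20124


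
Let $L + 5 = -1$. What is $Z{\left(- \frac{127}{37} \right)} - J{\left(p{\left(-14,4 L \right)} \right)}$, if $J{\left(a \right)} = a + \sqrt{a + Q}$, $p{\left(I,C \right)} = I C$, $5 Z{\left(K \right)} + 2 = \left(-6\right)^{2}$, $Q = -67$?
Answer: $- \frac{1646}{5} - \sqrt{269} \approx -345.6$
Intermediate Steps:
$L = -6$ ($L = -5 - 1 = -6$)
$Z{\left(K \right)} = \frac{34}{5}$ ($Z{\left(K \right)} = - \frac{2}{5} + \frac{\left(-6\right)^{2}}{5} = - \frac{2}{5} + \frac{1}{5} \cdot 36 = - \frac{2}{5} + \frac{36}{5} = \frac{34}{5}$)
$p{\left(I,C \right)} = C I$
$J{\left(a \right)} = a + \sqrt{-67 + a}$ ($J{\left(a \right)} = a + \sqrt{a - 67} = a + \sqrt{-67 + a}$)
$Z{\left(- \frac{127}{37} \right)} - J{\left(p{\left(-14,4 L \right)} \right)} = \frac{34}{5} - \left(4 \left(-6\right) \left(-14\right) + \sqrt{-67 + 4 \left(-6\right) \left(-14\right)}\right) = \frac{34}{5} - \left(\left(-24\right) \left(-14\right) + \sqrt{-67 - -336}\right) = \frac{34}{5} - \left(336 + \sqrt{-67 + 336}\right) = \frac{34}{5} - \left(336 + \sqrt{269}\right) = - \frac{1646}{5} - \sqrt{269}$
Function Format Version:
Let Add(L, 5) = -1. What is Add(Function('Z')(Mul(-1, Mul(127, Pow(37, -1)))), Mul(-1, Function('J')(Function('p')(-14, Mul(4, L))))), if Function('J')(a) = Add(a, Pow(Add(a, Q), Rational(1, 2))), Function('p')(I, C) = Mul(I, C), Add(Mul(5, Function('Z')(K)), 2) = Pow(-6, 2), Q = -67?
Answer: Add(Rational(-1646, 5), Mul(-1, Pow(269, Rational(1, 2)))) ≈ -345.60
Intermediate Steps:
L = -6 (L = Add(-5, -1) = -6)
Function('Z')(K) = Rational(34, 5) (Function('Z')(K) = Add(Rational(-2, 5), Mul(Rational(1, 5), Pow(-6, 2))) = Add(Rational(-2, 5), Mul(Rational(1, 5), 36)) = Add(Rational(-2, 5), Rational(36, 5)) = Rational(34, 5))
Function('p')(I, C) = Mul(C, I)
Function('J')(a) = Add(a, Pow(Add(-67, a), Rational(1, 2))) (Function('J')(a) = Add(a, Pow(Add(a, -67), Rational(1, 2))) = Add(a, Pow(Add(-67, a), Rational(1, 2))))
Add(Function('Z')(Mul(-1, Mul(127, Pow(37, -1)))), Mul(-1, Function('J')(Function('p')(-14, Mul(4, L))))) = Add(Rational(34, 5), Mul(-1, Add(Mul(Mul(4, -6), -14), Pow(Add(-67, Mul(Mul(4, -6), -14)), Rational(1, 2))))) = Add(Rational(34, 5), Mul(-1, Add(Mul(-24, -14), Pow(Add(-67, Mul(-24, -14)), Rational(1, 2))))) = Add(Rational(34, 5), Mul(-1, Add(336, Pow(Add(-67, 336), Rational(1, 2))))) = Add(Rational(34, 5), Mul(-1, Add(336, Pow(269, Rational(1, 2))))) = Add(Rational(34, 5), Add(-336, Mul(-1, Pow(269, Rational(1, 2))))) = Add(Rational(-1646, 5), Mul(-1, Pow(269, Rational(1, 2))))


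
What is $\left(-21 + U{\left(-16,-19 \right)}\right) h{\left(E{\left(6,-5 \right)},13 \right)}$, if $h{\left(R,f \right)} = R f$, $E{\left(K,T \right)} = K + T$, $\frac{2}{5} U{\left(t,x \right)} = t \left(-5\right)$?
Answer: $2327$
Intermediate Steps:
$U{\left(t,x \right)} = - \frac{25 t}{2}$ ($U{\left(t,x \right)} = \frac{5 t \left(-5\right)}{2} = \frac{5 \left(- 5 t\right)}{2} = - \frac{25 t}{2}$)
$\left(-21 + U{\left(-16,-19 \right)}\right) h{\left(E{\left(6,-5 \right)},13 \right)} = \left(-21 - -200\right) \left(6 - 5\right) 13 = \left(-21 + 200\right) 1 \cdot 13 = 179 \cdot 13 = 2327$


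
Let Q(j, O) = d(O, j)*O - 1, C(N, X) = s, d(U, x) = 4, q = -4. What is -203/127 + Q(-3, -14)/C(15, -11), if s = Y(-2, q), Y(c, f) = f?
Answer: 6427/508 ≈ 12.652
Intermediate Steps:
s = -4
C(N, X) = -4
Q(j, O) = -1 + 4*O (Q(j, O) = 4*O - 1 = -1 + 4*O)
-203/127 + Q(-3, -14)/C(15, -11) = -203/127 + (-1 + 4*(-14))/(-4) = -203*1/127 + (-1 - 56)*(-1/4) = -203/127 - 57*(-1/4) = -203/127 + 57/4 = 6427/508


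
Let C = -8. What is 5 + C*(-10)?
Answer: 85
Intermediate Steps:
5 + C*(-10) = 5 - 8*(-10) = 5 + 80 = 85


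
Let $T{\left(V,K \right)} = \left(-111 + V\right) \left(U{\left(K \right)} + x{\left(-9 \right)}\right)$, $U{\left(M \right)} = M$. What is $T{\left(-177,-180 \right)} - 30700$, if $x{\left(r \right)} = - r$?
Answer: $18548$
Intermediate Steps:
$T{\left(V,K \right)} = \left(-111 + V\right) \left(9 + K\right)$ ($T{\left(V,K \right)} = \left(-111 + V\right) \left(K - -9\right) = \left(-111 + V\right) \left(K + 9\right) = \left(-111 + V\right) \left(9 + K\right)$)
$T{\left(-177,-180 \right)} - 30700 = \left(-999 - -19980 + 9 \left(-177\right) - -31860\right) - 30700 = \left(-999 + 19980 - 1593 + 31860\right) - 30700 = 49248 - 30700 = 18548$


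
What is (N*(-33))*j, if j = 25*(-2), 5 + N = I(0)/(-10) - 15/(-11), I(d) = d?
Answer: -6000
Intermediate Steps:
N = -40/11 (N = -5 + (0/(-10) - 15/(-11)) = -5 + (0*(-1/10) - 15*(-1/11)) = -5 + (0 + 15/11) = -5 + 15/11 = -40/11 ≈ -3.6364)
j = -50
(N*(-33))*j = -40/11*(-33)*(-50) = 120*(-50) = -6000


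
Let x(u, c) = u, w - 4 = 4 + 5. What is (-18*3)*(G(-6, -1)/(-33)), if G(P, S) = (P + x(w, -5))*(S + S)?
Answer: -252/11 ≈ -22.909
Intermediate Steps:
w = 13 (w = 4 + (4 + 5) = 4 + 9 = 13)
G(P, S) = 2*S*(13 + P) (G(P, S) = (P + 13)*(S + S) = (13 + P)*(2*S) = 2*S*(13 + P))
(-18*3)*(G(-6, -1)/(-33)) = (-18*3)*((2*(-1)*(13 - 6))/(-33)) = -54*2*(-1)*7*(-1)/33 = -(-756)*(-1)/33 = -54*14/33 = -252/11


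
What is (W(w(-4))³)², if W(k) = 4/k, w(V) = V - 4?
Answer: 1/64 ≈ 0.015625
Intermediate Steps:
w(V) = -4 + V
(W(w(-4))³)² = ((4/(-4 - 4))³)² = ((4/(-8))³)² = ((4*(-⅛))³)² = ((-½)³)² = (-⅛)² = 1/64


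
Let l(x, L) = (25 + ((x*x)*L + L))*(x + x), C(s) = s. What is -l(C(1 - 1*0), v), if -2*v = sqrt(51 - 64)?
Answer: -50 + 2*I*sqrt(13) ≈ -50.0 + 7.2111*I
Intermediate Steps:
v = -I*sqrt(13)/2 (v = -sqrt(51 - 64)/2 = -I*sqrt(13)/2 ≈ -1.8028*I)
l(x, L) = 2*x*(25 + L + L*x**2) (l(x, L) = (25 + (x**2*L + L))*(2*x) = (25 + (L*x**2 + L))*(2*x) = (25 + (L + L*x**2))*(2*x) = (25 + L + L*x**2)*(2*x) = 2*x*(25 + L + L*x**2))
-l(C(1 - 1*0), v) = -2*(1 - 1*0)*(25 - I*sqrt(13)/2 + (-I*sqrt(13)/2)*(1 - 1*0)**2) = -2*(1 + 0)*(25 - I*sqrt(13)/2 + (-I*sqrt(13)/2)*(1 + 0)**2) = -2*(25 - I*sqrt(13)/2 - I*sqrt(13)/2*1**2) = -2*(25 - I*sqrt(13)/2 - I*sqrt(13)/2*1) = -2*(25 - I*sqrt(13)/2 - I*sqrt(13)/2) = -2*(25 - I*sqrt(13)) = -(50 - 2*I*sqrt(13)) = -50 + 2*I*sqrt(13)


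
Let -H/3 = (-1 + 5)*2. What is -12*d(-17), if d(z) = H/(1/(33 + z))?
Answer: 4608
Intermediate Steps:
H = -24 (H = -3*(-1 + 5)*2 = -12*2 = -3*8 = -24)
d(z) = -792 - 24*z (d(z) = -(792 + 24*z) = -24*(33 + z) = -792 - 24*z)
-12*d(-17) = -12*(-792 - 24*(-17)) = -12*(-792 + 408) = -12*(-384) = 4608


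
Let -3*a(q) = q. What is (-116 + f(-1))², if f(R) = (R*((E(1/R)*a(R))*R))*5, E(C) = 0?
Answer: 13456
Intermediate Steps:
a(q) = -q/3
f(R) = 0 (f(R) = (R*((0*(-R/3))*R))*5 = (R*(0*R))*5 = (R*0)*5 = 0*5 = 0)
(-116 + f(-1))² = (-116 + 0)² = (-116)² = 13456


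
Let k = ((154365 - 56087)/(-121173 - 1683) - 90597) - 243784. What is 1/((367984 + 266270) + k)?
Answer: 61428/18420549505 ≈ 3.3348e-6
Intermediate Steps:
k = -20540405207/61428 (k = (98278/(-122856) - 90597) - 243784 = (98278*(-1/122856) - 90597) - 243784 = (-49139/61428 - 90597) - 243784 = -5565241655/61428 - 243784 = -20540405207/61428 ≈ -3.3438e+5)
1/((367984 + 266270) + k) = 1/((367984 + 266270) - 20540405207/61428) = 1/(634254 - 20540405207/61428) = 1/(18420549505/61428) = 61428/18420549505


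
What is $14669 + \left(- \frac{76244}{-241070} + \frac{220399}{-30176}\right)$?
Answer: $\frac{53329612539047}{3637264160} \approx 14662.0$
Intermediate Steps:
$14669 + \left(- \frac{76244}{-241070} + \frac{220399}{-30176}\right) = 14669 + \left(\left(-76244\right) \left(- \frac{1}{241070}\right) + 220399 \left(- \frac{1}{30176}\right)\right) = 14669 + \left(\frac{38122}{120535} - \frac{220399}{30176}\right) = 14669 - \frac{25415423993}{3637264160} = \frac{53329612539047}{3637264160}$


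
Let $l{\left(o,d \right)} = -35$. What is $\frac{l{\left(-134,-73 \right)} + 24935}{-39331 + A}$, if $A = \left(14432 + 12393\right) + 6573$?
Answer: $- \frac{24900}{5933} \approx -4.1969$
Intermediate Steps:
$A = 33398$ ($A = 26825 + 6573 = 33398$)
$\frac{l{\left(-134,-73 \right)} + 24935}{-39331 + A} = \frac{-35 + 24935}{-39331 + 33398} = \frac{24900}{-5933} = 24900 \left(- \frac{1}{5933}\right) = - \frac{24900}{5933}$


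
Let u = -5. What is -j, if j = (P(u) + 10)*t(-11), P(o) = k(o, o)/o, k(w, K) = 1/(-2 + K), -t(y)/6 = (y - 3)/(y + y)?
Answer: 2106/55 ≈ 38.291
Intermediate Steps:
t(y) = -3*(-3 + y)/y (t(y) = -6*(y - 3)/(y + y) = -6*(-3 + y)/(2*y) = -6*(-3 + y)*1/(2*y) = -3*(-3 + y)/y)
P(o) = 1/(o*(-2 + o)) (P(o) = 1/((-2 + o)*o) = 1/(o*(-2 + o)))
j = -2106/55 (j = (1/((-5)*(-2 - 5)) + 10)*(-3 + 9/(-11)) = (-1/5/(-7) + 10)*(-3 + 9*(-1/11)) = (-1/5*(-1/7) + 10)*(-3 - 9/11) = (1/35 + 10)*(-42/11) = (351/35)*(-42/11) = -2106/55 ≈ -38.291)
-j = -1*(-2106/55) = 2106/55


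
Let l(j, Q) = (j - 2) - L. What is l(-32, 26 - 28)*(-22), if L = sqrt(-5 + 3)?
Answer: 748 + 22*I*sqrt(2) ≈ 748.0 + 31.113*I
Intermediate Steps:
L = I*sqrt(2) (L = sqrt(-2) = I*sqrt(2) ≈ 1.4142*I)
l(j, Q) = -2 + j - I*sqrt(2) (l(j, Q) = (j - 2) - I*sqrt(2) = (-2 + j) - I*sqrt(2) = -2 + j - I*sqrt(2))
l(-32, 26 - 28)*(-22) = (-2 - 32 - I*sqrt(2))*(-22) = (-34 - I*sqrt(2))*(-22) = 748 + 22*I*sqrt(2)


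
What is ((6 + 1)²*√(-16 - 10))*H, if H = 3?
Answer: 147*I*√26 ≈ 749.56*I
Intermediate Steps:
((6 + 1)²*√(-16 - 10))*H = ((6 + 1)²*√(-16 - 10))*3 = (7²*√(-26))*3 = (49*(I*√26))*3 = (49*I*√26)*3 = 147*I*√26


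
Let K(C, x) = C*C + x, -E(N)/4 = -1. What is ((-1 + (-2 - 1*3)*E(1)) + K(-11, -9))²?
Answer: 8281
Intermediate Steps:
E(N) = 4 (E(N) = -4*(-1) = 4)
K(C, x) = x + C² (K(C, x) = C² + x = x + C²)
((-1 + (-2 - 1*3)*E(1)) + K(-11, -9))² = ((-1 + (-2 - 1*3)*4) + (-9 + (-11)²))² = ((-1 + (-2 - 3)*4) + (-9 + 121))² = ((-1 - 5*4) + 112)² = ((-1 - 20) + 112)² = (-21 + 112)² = 91² = 8281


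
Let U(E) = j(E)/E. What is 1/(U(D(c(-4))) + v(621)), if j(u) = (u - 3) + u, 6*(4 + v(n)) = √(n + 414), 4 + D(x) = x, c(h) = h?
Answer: 104/1671 + 32*√115/1671 ≈ 0.26760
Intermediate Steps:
D(x) = -4 + x
v(n) = -4 + √(414 + n)/6 (v(n) = -4 + √(n + 414)/6 = -4 + √(414 + n)/6)
j(u) = -3 + 2*u (j(u) = (-3 + u) + u = -3 + 2*u)
U(E) = (-3 + 2*E)/E
1/(U(D(c(-4))) + v(621)) = 1/((2 - 3/(-4 - 4)) + (-4 + √(414 + 621)/6)) = 1/((2 - 3/(-8)) + (-4 + √1035/6)) = 1/((2 - 3*(-⅛)) + (-4 + (3*√115)/6)) = 1/((2 + 3/8) + (-4 + √115/2)) = 1/(19/8 + (-4 + √115/2)) = 1/(-13/8 + √115/2)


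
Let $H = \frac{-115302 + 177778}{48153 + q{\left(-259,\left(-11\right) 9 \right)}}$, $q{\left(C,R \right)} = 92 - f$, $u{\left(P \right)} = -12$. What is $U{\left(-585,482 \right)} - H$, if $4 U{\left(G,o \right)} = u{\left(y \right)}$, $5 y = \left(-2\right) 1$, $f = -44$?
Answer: $- \frac{207343}{48289} \approx -4.2938$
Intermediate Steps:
$y = - \frac{2}{5}$ ($y = \frac{\left(-2\right) 1}{5} = \frac{1}{5} \left(-2\right) = - \frac{2}{5} \approx -0.4$)
$q{\left(C,R \right)} = 136$ ($q{\left(C,R \right)} = 92 - -44 = 92 + 44 = 136$)
$U{\left(G,o \right)} = -3$ ($U{\left(G,o \right)} = \frac{1}{4} \left(-12\right) = -3$)
$H = \frac{62476}{48289}$ ($H = \frac{-115302 + 177778}{48153 + 136} = \frac{62476}{48289} \approx 1.2938$)
$U{\left(-585,482 \right)} - H = -3 - \frac{62476}{48289} = - \frac{207343}{48289}$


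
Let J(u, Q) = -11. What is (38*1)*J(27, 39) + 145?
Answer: -273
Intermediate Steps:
(38*1)*J(27, 39) + 145 = (38*1)*(-11) + 145 = 38*(-11) + 145 = -418 + 145 = -273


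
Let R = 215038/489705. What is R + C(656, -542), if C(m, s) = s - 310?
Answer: -417013622/489705 ≈ -851.56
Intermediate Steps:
C(m, s) = -310 + s
R = 215038/489705 (R = 215038*(1/489705) = 215038/489705 ≈ 0.43912)
R + C(656, -542) = 215038/489705 + (-310 - 542) = 215038/489705 - 852 = -417013622/489705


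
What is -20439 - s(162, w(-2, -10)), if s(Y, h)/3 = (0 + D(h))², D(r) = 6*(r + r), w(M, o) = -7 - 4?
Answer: -72711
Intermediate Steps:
w(M, o) = -11
D(r) = 12*r (D(r) = 6*(2*r) = 12*r)
s(Y, h) = 432*h² (s(Y, h) = 3*(0 + 12*h)² = 3*(12*h)² = 3*(144*h²) = 432*h²)
-20439 - s(162, w(-2, -10)) = -20439 - 432*(-11)² = -20439 - 432*121 = -20439 - 1*52272 = -20439 - 52272 = -72711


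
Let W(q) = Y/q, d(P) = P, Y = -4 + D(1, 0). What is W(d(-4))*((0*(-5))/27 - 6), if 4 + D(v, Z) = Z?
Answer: -12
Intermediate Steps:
D(v, Z) = -4 + Z
Y = -8 (Y = -4 + (-4 + 0) = -4 - 4 = -8)
W(q) = -8/q
W(d(-4))*((0*(-5))/27 - 6) = (-8/(-4))*((0*(-5))/27 - 6) = (-8*(-1/4))*(0*(1/27) - 6) = 2*(0 - 6) = 2*(-6) = -12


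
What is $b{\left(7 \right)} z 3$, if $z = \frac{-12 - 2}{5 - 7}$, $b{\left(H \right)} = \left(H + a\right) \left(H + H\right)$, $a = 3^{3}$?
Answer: $9996$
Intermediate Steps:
$a = 27$
$b{\left(H \right)} = 2 H \left(27 + H\right)$ ($b{\left(H \right)} = \left(H + 27\right) \left(H + H\right) = \left(27 + H\right) 2 H = 2 H \left(27 + H\right)$)
$z = 7$ ($z = - \frac{14}{-2} = \left(-14\right) \left(- \frac{1}{2}\right) = 7$)
$b{\left(7 \right)} z 3 = 2 \cdot 7 \left(27 + 7\right) 7 \cdot 3 = 2 \cdot 7 \cdot 34 \cdot 7 \cdot 3 = 476 \cdot 7 \cdot 3 = 3332 \cdot 3 = 9996$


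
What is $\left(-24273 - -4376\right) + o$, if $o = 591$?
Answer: $-19306$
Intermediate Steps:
$\left(-24273 - -4376\right) + o = \left(-24273 - -4376\right) + 591 = \left(-24273 + 4376\right) + 591 = -19897 + 591 = -19306$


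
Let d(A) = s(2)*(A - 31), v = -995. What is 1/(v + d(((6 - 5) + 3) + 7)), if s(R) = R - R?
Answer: -1/995 ≈ -0.0010050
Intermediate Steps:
s(R) = 0
d(A) = 0 (d(A) = 0*(A - 31) = 0*(-31 + A) = 0)
1/(v + d(((6 - 5) + 3) + 7)) = 1/(-995 + 0) = 1/(-995) = -1/995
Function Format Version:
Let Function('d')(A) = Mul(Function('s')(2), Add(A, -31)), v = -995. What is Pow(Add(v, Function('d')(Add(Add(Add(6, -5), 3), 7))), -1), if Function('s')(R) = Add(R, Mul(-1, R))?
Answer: Rational(-1, 995) ≈ -0.0010050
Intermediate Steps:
Function('s')(R) = 0
Function('d')(A) = 0 (Function('d')(A) = Mul(0, Add(A, -31)) = Mul(0, Add(-31, A)) = 0)
Pow(Add(v, Function('d')(Add(Add(Add(6, -5), 3), 7))), -1) = Pow(Add(-995, 0), -1) = Pow(-995, -1) = Rational(-1, 995)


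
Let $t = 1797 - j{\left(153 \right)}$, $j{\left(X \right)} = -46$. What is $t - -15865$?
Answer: $17708$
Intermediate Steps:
$t = 1843$ ($t = 1797 - -46 = 1797 + 46 = 1843$)
$t - -15865 = 1843 - -15865 = 1843 + 15865 = 17708$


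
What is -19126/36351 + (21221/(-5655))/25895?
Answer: -933836881307/1774367738325 ≈ -0.52629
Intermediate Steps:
-19126/36351 + (21221/(-5655))/25895 = -19126*1/36351 + (21221*(-1/5655))*(1/25895) = -19126/36351 - 21221/5655*1/25895 = -19126/36351 - 21221/146436225 = -933836881307/1774367738325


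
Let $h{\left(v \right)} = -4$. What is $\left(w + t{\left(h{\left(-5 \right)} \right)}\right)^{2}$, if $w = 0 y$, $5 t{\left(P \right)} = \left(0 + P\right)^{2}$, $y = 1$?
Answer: $\frac{256}{25} \approx 10.24$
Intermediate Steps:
$t{\left(P \right)} = \frac{P^{2}}{5}$ ($t{\left(P \right)} = \frac{\left(0 + P\right)^{2}}{5} = \frac{P^{2}}{5}$)
$w = 0$ ($w = 0 \cdot 1 = 0$)
$\left(w + t{\left(h{\left(-5 \right)} \right)}\right)^{2} = \left(0 + \frac{\left(-4\right)^{2}}{5}\right)^{2} = \left(0 + \frac{1}{5} \cdot 16\right)^{2} = \left(0 + \frac{16}{5}\right)^{2} = \left(\frac{16}{5}\right)^{2} = \frac{256}{25}$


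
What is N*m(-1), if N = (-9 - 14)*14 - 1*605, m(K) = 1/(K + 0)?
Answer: 927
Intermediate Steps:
m(K) = 1/K
N = -927 (N = -23*14 - 605 = -322 - 605 = -927)
N*m(-1) = -927/(-1) = -927*(-1) = 927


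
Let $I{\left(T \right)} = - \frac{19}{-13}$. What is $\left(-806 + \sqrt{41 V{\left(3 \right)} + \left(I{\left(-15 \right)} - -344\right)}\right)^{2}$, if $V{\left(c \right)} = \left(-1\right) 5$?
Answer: $\frac{\left(10478 - \sqrt{23738}\right)^{2}}{169} \approx 6.3067 \cdot 10^{5}$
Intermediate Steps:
$I{\left(T \right)} = \frac{19}{13}$ ($I{\left(T \right)} = \left(-19\right) \left(- \frac{1}{13}\right) = \frac{19}{13}$)
$V{\left(c \right)} = -5$
$\left(-806 + \sqrt{41 V{\left(3 \right)} + \left(I{\left(-15 \right)} - -344\right)}\right)^{2} = \left(-806 + \sqrt{41 \left(-5\right) + \left(\frac{19}{13} - -344\right)}\right)^{2} = \left(-806 + \sqrt{-205 + \left(\frac{19}{13} + 344\right)}\right)^{2} = \left(-806 + \sqrt{-205 + \frac{4491}{13}}\right)^{2} = \left(-806 + \sqrt{\frac{1826}{13}}\right)^{2} = \left(-806 + \frac{\sqrt{23738}}{13}\right)^{2}$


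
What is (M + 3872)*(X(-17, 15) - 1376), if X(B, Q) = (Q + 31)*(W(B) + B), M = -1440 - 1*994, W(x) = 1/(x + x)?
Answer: -52787542/17 ≈ -3.1051e+6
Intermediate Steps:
W(x) = 1/(2*x)
M = -2434 (M = -1440 - 994 = -2434)
X(B, Q) = (31 + Q)*(B + 1/(2*B)) (X(B, Q) = (Q + 31)*(1/(2*B) + B) = (31 + Q)*(B + 1/(2*B)))
(M + 3872)*(X(-17, 15) - 1376) = (-2434 + 3872)*((1/2)*(31 + 15 + 2*(-17)**2*(31 + 15))/(-17) - 1376) = 1438*((1/2)*(-1/17)*(31 + 15 + 2*289*46) - 1376) = 1438*((1/2)*(-1/17)*(31 + 15 + 26588) - 1376) = 1438*((1/2)*(-1/17)*26634 - 1376) = 1438*(-13317/17 - 1376) = 1438*(-36709/17) = -52787542/17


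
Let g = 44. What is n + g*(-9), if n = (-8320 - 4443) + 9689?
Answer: -3470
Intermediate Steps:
n = -3074 (n = -12763 + 9689 = -3074)
n + g*(-9) = -3074 + 44*(-9) = -3074 - 396 = -3470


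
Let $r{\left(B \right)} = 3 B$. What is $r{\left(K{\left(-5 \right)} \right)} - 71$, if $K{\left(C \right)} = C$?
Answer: $-86$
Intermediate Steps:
$r{\left(K{\left(-5 \right)} \right)} - 71 = 3 \left(-5\right) - 71 = -15 - 71 = -86$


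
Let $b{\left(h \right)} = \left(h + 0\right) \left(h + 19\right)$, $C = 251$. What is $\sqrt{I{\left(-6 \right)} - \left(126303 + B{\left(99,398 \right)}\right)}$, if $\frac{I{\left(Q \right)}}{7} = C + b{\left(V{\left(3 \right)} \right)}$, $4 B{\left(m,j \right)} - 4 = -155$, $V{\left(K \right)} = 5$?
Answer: $\frac{i \sqrt{494673}}{2} \approx 351.67 i$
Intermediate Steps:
$b{\left(h \right)} = h \left(19 + h\right)$
$B{\left(m,j \right)} = - \frac{151}{4}$ ($B{\left(m,j \right)} = 1 + \frac{1}{4} \left(-155\right) = 1 - \frac{155}{4} = - \frac{151}{4}$)
$I{\left(Q \right)} = 2597$ ($I{\left(Q \right)} = 7 \left(251 + 5 \left(19 + 5\right)\right) = 7 \left(251 + 5 \cdot 24\right) = 7 \left(251 + 120\right) = 7 \cdot 371 = 2597$)
$\sqrt{I{\left(-6 \right)} - \left(126303 + B{\left(99,398 \right)}\right)} = \sqrt{2597 - \frac{505061}{4}} = \sqrt{- \frac{494673}{4}} = \frac{i \sqrt{494673}}{2}$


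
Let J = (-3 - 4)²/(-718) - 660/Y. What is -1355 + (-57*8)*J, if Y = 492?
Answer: -10482473/14719 ≈ -712.17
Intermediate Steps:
J = -41499/29438 (J = (-3 - 4)²/(-718) - 660/492 = (-7)²*(-1/718) - 660*1/492 = 49*(-1/718) - 55/41 = -49/718 - 55/41 = -41499/29438 ≈ -1.4097)
-1355 + (-57*8)*J = -1355 - 57*8*(-41499/29438) = -1355 - 456*(-41499/29438) = -1355 + 9461772/14719 = -10482473/14719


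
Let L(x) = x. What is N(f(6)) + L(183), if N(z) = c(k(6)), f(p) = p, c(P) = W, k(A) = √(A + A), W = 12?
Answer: 195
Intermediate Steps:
k(A) = √2*√A (k(A) = √(2*A) = √2*√A)
c(P) = 12
N(z) = 12
N(f(6)) + L(183) = 12 + 183 = 195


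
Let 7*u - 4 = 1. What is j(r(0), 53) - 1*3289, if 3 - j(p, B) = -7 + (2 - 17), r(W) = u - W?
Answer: -3264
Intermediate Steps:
u = 5/7 (u = 4/7 + (1/7)*1 = 4/7 + 1/7 = 5/7 ≈ 0.71429)
r(W) = 5/7 - W
j(p, B) = 25 (j(p, B) = 3 - (-7 + (2 - 17)) = 3 - (-7 - 15) = 3 - 1*(-22) = 3 + 22 = 25)
j(r(0), 53) - 1*3289 = 25 - 1*3289 = 25 - 3289 = -3264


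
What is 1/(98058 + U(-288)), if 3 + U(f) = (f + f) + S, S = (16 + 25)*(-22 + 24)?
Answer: 1/97561 ≈ 1.0250e-5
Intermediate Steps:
S = 82 (S = 41*2 = 82)
U(f) = 79 + 2*f (U(f) = -3 + ((f + f) + 82) = -3 + (2*f + 82) = -3 + (82 + 2*f) = 79 + 2*f)
1/(98058 + U(-288)) = 1/(98058 + (79 + 2*(-288))) = 1/(98058 + (79 - 576)) = 1/(98058 - 497) = 1/97561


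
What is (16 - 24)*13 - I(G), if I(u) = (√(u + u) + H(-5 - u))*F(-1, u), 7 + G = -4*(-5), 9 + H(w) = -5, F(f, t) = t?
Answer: 78 - 13*√26 ≈ 11.713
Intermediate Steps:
H(w) = -14 (H(w) = -9 - 5 = -14)
G = 13 (G = -7 - 4*(-5) = -7 + 20 = 13)
I(u) = u*(-14 + √2*√u) (I(u) = (√(u + u) - 14)*u = (√(2*u) - 14)*u = (√2*√u - 14)*u = (-14 + √2*√u)*u = u*(-14 + √2*√u))
(16 - 24)*13 - I(G) = (16 - 24)*13 - 13*(-14 + √2*√13) = -8*13 - 13*(-14 + √26) = -104 - (-182 + 13*√26) = -104 + (182 - 13*√26) = 78 - 13*√26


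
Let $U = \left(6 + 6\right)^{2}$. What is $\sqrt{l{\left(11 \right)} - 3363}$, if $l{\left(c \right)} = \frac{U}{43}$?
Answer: $\frac{i \sqrt{6211995}}{43} \approx 57.963 i$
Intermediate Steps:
$U = 144$ ($U = 12^{2} = 144$)
$l{\left(c \right)} = \frac{144}{43}$
$\sqrt{l{\left(11 \right)} - 3363} = \sqrt{\frac{144}{43} - 3363} = \sqrt{- \frac{144465}{43}} = \frac{i \sqrt{6211995}}{43}$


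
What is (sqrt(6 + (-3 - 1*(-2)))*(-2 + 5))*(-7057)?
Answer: -21171*sqrt(5) ≈ -47340.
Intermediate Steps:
(sqrt(6 + (-3 - 1*(-2)))*(-2 + 5))*(-7057) = (sqrt(6 + (-3 + 2))*3)*(-7057) = (sqrt(6 - 1)*3)*(-7057) = (sqrt(5)*3)*(-7057) = (3*sqrt(5))*(-7057) = -21171*sqrt(5)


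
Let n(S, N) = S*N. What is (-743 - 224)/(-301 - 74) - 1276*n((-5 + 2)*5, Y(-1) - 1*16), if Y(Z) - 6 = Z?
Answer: -78951533/375 ≈ -2.1054e+5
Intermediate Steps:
Y(Z) = 6 + Z
n(S, N) = N*S
(-743 - 224)/(-301 - 74) - 1276*n((-5 + 2)*5, Y(-1) - 1*16) = (-743 - 224)/(-301 - 74) - 1276*((6 - 1) - 1*16)*(-5 + 2)*5 = -967/(-375) - 1276*(5 - 16)*(-3*5) = -967*(-1/375) - (-14036)*(-15) = 967/375 - 1276*165 = 967/375 - 210540 = -78951533/375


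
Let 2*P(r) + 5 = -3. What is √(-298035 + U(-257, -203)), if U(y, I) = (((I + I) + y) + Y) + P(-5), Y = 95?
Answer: I*√298607 ≈ 546.45*I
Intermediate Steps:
P(r) = -4 (P(r) = -5/2 + (½)*(-3) = -5/2 - 3/2 = -4)
U(y, I) = 91 + y + 2*I (U(y, I) = (((I + I) + y) + 95) - 4 = ((2*I + y) + 95) - 4 = ((y + 2*I) + 95) - 4 = (95 + y + 2*I) - 4 = 91 + y + 2*I)
√(-298035 + U(-257, -203)) = √(-298035 + (91 - 257 + 2*(-203))) = √(-298035 + (91 - 257 - 406)) = √(-298035 - 572) = √(-298607) = I*√298607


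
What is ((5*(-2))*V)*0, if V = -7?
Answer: 0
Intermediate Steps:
((5*(-2))*V)*0 = ((5*(-2))*(-7))*0 = -10*(-7)*0 = 70*0 = 0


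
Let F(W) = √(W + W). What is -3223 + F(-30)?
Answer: -3223 + 2*I*√15 ≈ -3223.0 + 7.746*I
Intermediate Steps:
F(W) = √2*√W (F(W) = √(2*W) = √2*√W)
-3223 + F(-30) = -3223 + √2*√(-30) = -3223 + √2*(I*√30) = -3223 + 2*I*√15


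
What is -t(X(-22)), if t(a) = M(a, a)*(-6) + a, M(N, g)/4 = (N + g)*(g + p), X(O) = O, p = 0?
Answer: 23254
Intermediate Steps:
M(N, g) = 4*g*(N + g) (M(N, g) = 4*((N + g)*(g + 0)) = 4*((N + g)*g) = 4*(g*(N + g)) = 4*g*(N + g))
t(a) = a - 48*a**2 (t(a) = (4*a*(a + a))*(-6) + a = (4*a*(2*a))*(-6) + a = (8*a**2)*(-6) + a = -48*a**2 + a = a - 48*a**2)
-t(X(-22)) = -(-22)*(1 - 48*(-22)) = -(-22)*(1 + 1056) = -(-22)*1057 = -1*(-23254) = 23254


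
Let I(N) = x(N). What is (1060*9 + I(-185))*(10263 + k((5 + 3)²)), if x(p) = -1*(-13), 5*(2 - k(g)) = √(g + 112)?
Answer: 98061545 - 38212*√11/5 ≈ 9.8036e+7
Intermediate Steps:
k(g) = 2 - √(112 + g)/5 (k(g) = 2 - √(g + 112)/5 = 2 - √(112 + g)/5)
x(p) = 13
I(N) = 13
(1060*9 + I(-185))*(10263 + k((5 + 3)²)) = (1060*9 + 13)*(10263 + (2 - √(112 + (5 + 3)²)/5)) = (9540 + 13)*(10263 + (2 - √(112 + 8²)/5)) = 9553*(10263 + (2 - √(112 + 64)/5)) = 9553*(10263 + (2 - 4*√11/5)) = 9553*(10265 - 4*√11/5) = 98061545 - 38212*√11/5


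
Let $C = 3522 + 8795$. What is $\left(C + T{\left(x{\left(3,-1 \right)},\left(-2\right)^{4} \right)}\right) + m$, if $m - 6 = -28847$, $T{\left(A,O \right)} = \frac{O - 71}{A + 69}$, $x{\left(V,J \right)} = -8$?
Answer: $- \frac{1008019}{61} \approx -16525.0$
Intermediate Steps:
$T{\left(A,O \right)} = \frac{-71 + O}{69 + A}$
$m = -28841$ ($m = 6 - 28847 = -28841$)
$C = 12317$
$\left(C + T{\left(x{\left(3,-1 \right)},\left(-2\right)^{4} \right)}\right) + m = \left(12317 + \frac{-71 + \left(-2\right)^{4}}{69 - 8}\right) - 28841 = \left(12317 + \frac{-71 + 16}{61}\right) - 28841 = \left(12317 + \frac{1}{61} \left(-55\right)\right) - 28841 = \left(12317 - \frac{55}{61}\right) - 28841 = \frac{751282}{61} - 28841 = - \frac{1008019}{61}$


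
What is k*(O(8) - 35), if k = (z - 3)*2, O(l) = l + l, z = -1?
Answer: 152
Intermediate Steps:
O(l) = 2*l
k = -8 (k = (-1 - 3)*2 = -4*2 = -8)
k*(O(8) - 35) = -8*(2*8 - 35) = -8*(16 - 35) = -8*(-19) = 152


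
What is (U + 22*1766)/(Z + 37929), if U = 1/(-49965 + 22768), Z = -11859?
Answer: 352219281/236341930 ≈ 1.4903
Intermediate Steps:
U = -1/27197 (U = 1/(-27197) = -1/27197 ≈ -3.6769e-5)
(U + 22*1766)/(Z + 37929) = (-1/27197 + 22*1766)/(-11859 + 37929) = (-1/27197 + 38852)/26070 = (1056657843/27197)*(1/26070) = 352219281/236341930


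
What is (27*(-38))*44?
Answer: -45144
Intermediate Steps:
(27*(-38))*44 = -1026*44 = -45144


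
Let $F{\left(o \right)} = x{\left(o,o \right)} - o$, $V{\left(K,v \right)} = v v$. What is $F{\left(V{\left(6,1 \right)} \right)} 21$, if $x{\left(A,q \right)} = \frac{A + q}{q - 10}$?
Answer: $- \frac{77}{3} \approx -25.667$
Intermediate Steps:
$x{\left(A,q \right)} = \frac{A + q}{-10 + q}$
$V{\left(K,v \right)} = v^{2}$
$F{\left(o \right)} = - o + \frac{2 o}{-10 + o}$ ($F{\left(o \right)} = \frac{o + o}{-10 + o} - o = \frac{2 o}{-10 + o} - o = - o + \frac{2 o}{-10 + o}$)
$F{\left(V{\left(6,1 \right)} \right)} 21 = \frac{1^{2} \left(12 - 1^{2}\right)}{-10 + 1^{2}} \cdot 21 = 1 \frac{1}{-10 + 1} \left(12 - 1\right) 21 = 1 \frac{1}{-9} \left(12 - 1\right) 21 = 1 \left(- \frac{1}{9}\right) 11 \cdot 21 = \left(- \frac{11}{9}\right) 21 = - \frac{77}{3}$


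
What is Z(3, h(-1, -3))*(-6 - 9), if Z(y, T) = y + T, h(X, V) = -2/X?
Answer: -75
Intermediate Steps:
Z(y, T) = T + y
Z(3, h(-1, -3))*(-6 - 9) = (-2/(-1) + 3)*(-6 - 9) = (-2*(-1) + 3)*(-15) = (2 + 3)*(-15) = 5*(-15) = -75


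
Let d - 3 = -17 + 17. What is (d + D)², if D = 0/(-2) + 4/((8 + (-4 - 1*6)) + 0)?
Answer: 1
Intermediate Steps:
d = 3 (d = 3 + (-17 + 17) = 3 + 0 = 3)
D = -2 (D = 0*(-½) + 4/((8 + (-4 - 6)) + 0) = 0 + 4/((8 - 10) + 0) = 0 + 4/(-2 + 0) = 0 + 4/(-2) = 0 + 4*(-½) = 0 - 2 = -2)
(d + D)² = (3 - 2)² = 1² = 1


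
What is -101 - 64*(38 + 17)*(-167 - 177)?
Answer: 1210779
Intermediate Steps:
-101 - 64*(38 + 17)*(-167 - 177) = -101 - 3520*(-344) = -101 - 64*(-18920) = -101 + 1210880 = 1210779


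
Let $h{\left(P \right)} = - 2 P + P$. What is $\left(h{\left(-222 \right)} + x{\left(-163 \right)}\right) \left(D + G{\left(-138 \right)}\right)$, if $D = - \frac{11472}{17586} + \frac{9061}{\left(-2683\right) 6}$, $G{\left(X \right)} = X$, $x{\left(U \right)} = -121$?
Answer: $- \frac{221143675037}{15727746} \approx -14061.0$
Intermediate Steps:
$h{\left(P \right)} = - P$
$D = - \frac{19112389}{15727746}$ ($D = \left(-11472\right) \frac{1}{17586} + \frac{9061}{-16098} = - \frac{1912}{2931} + 9061 \left(- \frac{1}{16098}\right) = - \frac{1912}{2931} - \frac{9061}{16098} = - \frac{19112389}{15727746} \approx -1.2152$)
$\left(h{\left(-222 \right)} + x{\left(-163 \right)}\right) \left(D + G{\left(-138 \right)}\right) = \left(\left(-1\right) \left(-222\right) - 121\right) \left(- \frac{19112389}{15727746} - 138\right) = \left(222 - 121\right) \left(- \frac{2189541337}{15727746}\right) = 101 \left(- \frac{2189541337}{15727746}\right) = - \frac{221143675037}{15727746}$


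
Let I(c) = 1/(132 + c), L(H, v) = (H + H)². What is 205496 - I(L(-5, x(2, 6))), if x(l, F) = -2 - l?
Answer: 47675071/232 ≈ 2.0550e+5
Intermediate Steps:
L(H, v) = 4*H² (L(H, v) = (2*H)² = 4*H²)
205496 - I(L(-5, x(2, 6))) = 205496 - 1/(132 + 4*(-5)²) = 205496 - 1/(132 + 4*25) = 205496 - 1/(132 + 100) = 205496 - 1/232 = 47675071/232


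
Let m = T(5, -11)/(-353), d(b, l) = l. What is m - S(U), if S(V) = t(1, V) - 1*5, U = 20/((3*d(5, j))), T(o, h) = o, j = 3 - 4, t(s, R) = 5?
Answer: -5/353 ≈ -0.014164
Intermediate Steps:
j = -1
m = -5/353 (m = 5/(-353) = 5*(-1/353) = -5/353 ≈ -0.014164)
U = -20/3 (U = 20/((3*(-1))) = 20/(-3) = 20*(-⅓) = -20/3 ≈ -6.6667)
S(V) = 0 (S(V) = 5 - 1*5 = 5 - 5 = 0)
m - S(U) = -5/353 - 1*0 = -5/353 + 0 = -5/353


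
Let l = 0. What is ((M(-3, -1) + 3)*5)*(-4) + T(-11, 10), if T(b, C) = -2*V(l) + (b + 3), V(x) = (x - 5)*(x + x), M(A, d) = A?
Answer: -8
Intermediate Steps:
V(x) = 2*x*(-5 + x) (V(x) = (-5 + x)*(2*x) = 2*x*(-5 + x))
T(b, C) = 3 + b (T(b, C) = -4*0*(-5 + 0) + (b + 3) = -4*0*(-5) + (3 + b) = -2*0 + (3 + b) = 0 + (3 + b) = 3 + b)
((M(-3, -1) + 3)*5)*(-4) + T(-11, 10) = ((-3 + 3)*5)*(-4) + (3 - 11) = (0*5)*(-4) - 8 = 0*(-4) - 8 = 0 - 8 = -8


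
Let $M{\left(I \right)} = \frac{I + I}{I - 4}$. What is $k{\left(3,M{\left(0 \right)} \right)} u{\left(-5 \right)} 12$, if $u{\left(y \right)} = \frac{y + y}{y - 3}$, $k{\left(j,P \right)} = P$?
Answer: $0$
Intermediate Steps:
$M{\left(I \right)} = \frac{2 I}{-4 + I}$
$u{\left(y \right)} = \frac{2 y}{-3 + y}$
$k{\left(3,M{\left(0 \right)} \right)} u{\left(-5 \right)} 12 = 2 \cdot 0 \frac{1}{-4 + 0} \cdot 2 \left(-5\right) \frac{1}{-3 - 5} \cdot 12 = 2 \cdot 0 \frac{1}{-4} \cdot 2 \left(-5\right) \frac{1}{-8} \cdot 12 = 2 \cdot 0 \left(- \frac{1}{4}\right) 2 \left(-5\right) \left(- \frac{1}{8}\right) 12 = 0 \cdot \frac{5}{4} \cdot 12 = 0 \cdot 12 = 0$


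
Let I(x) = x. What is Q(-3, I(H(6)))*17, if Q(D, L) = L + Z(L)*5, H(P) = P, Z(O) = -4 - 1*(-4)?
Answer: 102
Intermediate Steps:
Z(O) = 0 (Z(O) = -4 + 4 = 0)
Q(D, L) = L (Q(D, L) = L + 0*5 = L + 0 = L)
Q(-3, I(H(6)))*17 = 6*17 = 102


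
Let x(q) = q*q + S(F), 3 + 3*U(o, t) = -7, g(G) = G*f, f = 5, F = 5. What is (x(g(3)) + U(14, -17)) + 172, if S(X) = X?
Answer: 1196/3 ≈ 398.67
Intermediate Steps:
g(G) = 5*G (g(G) = G*5 = 5*G)
U(o, t) = -10/3 (U(o, t) = -1 + (⅓)*(-7) = -1 - 7/3 = -10/3)
x(q) = 5 + q² (x(q) = q*q + 5 = q² + 5 = 5 + q²)
(x(g(3)) + U(14, -17)) + 172 = ((5 + (5*3)²) - 10/3) + 172 = ((5 + 15²) - 10/3) + 172 = ((5 + 225) - 10/3) + 172 = (230 - 10/3) + 172 = 680/3 + 172 = 1196/3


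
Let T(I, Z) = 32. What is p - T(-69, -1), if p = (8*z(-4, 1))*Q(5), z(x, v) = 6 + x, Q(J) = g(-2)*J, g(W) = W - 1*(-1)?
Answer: -112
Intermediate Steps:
g(W) = 1 + W (g(W) = W + 1 = 1 + W)
Q(J) = -J (Q(J) = (1 - 2)*J = -J)
p = -80 (p = (8*(6 - 4))*(-1*5) = (8*2)*(-5) = 16*(-5) = -80)
p - T(-69, -1) = -80 - 1*32 = -80 - 32 = -112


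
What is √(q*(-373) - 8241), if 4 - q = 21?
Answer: 10*I*√19 ≈ 43.589*I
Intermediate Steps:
q = -17 (q = 4 - 1*21 = 4 - 21 = -17)
√(q*(-373) - 8241) = √(-17*(-373) - 8241) = √(6341 - 8241) = √(-1900) = 10*I*√19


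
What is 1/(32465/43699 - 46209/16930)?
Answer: -739824070/1469654641 ≈ -0.50340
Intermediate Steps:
1/(32465/43699 - 46209/16930) = 1/(-1469654641/739824070) = -739824070/1469654641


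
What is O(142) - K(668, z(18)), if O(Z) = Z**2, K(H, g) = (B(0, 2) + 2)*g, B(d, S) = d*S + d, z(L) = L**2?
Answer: 19516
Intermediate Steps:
B(d, S) = d + S*d (B(d, S) = S*d + d = d + S*d)
K(H, g) = 2*g (K(H, g) = (0*(1 + 2) + 2)*g = (0*3 + 2)*g = (0 + 2)*g = 2*g)
O(142) - K(668, z(18)) = 142**2 - 2*18**2 = 20164 - 2*324 = 20164 - 1*648 = 20164 - 648 = 19516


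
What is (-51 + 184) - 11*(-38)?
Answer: 551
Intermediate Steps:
(-51 + 184) - 11*(-38) = 133 + 418 = 551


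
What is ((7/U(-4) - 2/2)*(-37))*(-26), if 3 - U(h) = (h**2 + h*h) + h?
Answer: -30784/25 ≈ -1231.4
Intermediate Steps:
U(h) = 3 - h - 2*h**2 (U(h) = 3 - ((h**2 + h*h) + h) = 3 - ((h**2 + h**2) + h) = 3 - (2*h**2 + h) = 3 - (h + 2*h**2) = 3 + (-h - 2*h**2) = 3 - h - 2*h**2)
((7/U(-4) - 2/2)*(-37))*(-26) = ((7/(3 - 1*(-4) - 2*(-4)**2) - 2/2)*(-37))*(-26) = ((7/(3 + 4 - 2*16) - 2*1/2)*(-37))*(-26) = ((7/(3 + 4 - 32) - 1)*(-37))*(-26) = ((7/(-25) - 1)*(-37))*(-26) = ((7*(-1/25) - 1)*(-37))*(-26) = ((-7/25 - 1)*(-37))*(-26) = -32/25*(-37)*(-26) = (1184/25)*(-26) = -30784/25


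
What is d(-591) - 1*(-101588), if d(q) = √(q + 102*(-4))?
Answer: 101588 + 3*I*√111 ≈ 1.0159e+5 + 31.607*I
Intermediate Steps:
d(q) = √(-408 + q) (d(q) = √(q - 408) = √(-408 + q))
d(-591) - 1*(-101588) = √(-408 - 591) - 1*(-101588) = √(-999) + 101588 = 3*I*√111 + 101588 = 101588 + 3*I*√111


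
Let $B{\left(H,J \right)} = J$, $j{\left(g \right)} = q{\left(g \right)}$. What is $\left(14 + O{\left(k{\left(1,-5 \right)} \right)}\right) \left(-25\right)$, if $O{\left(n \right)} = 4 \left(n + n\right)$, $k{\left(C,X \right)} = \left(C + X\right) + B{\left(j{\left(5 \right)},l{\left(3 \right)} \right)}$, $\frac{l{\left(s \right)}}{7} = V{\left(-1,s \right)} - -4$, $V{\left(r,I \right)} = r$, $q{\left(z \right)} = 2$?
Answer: $-3750$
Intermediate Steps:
$l{\left(s \right)} = 21$ ($l{\left(s \right)} = 7 \left(-1 - -4\right) = 7 \left(-1 + 4\right) = 7 \cdot 3 = 21$)
$j{\left(g \right)} = 2$
$k{\left(C,X \right)} = 21 + C + X$ ($k{\left(C,X \right)} = \left(C + X\right) + 21 = 21 + C + X$)
$O{\left(n \right)} = 8 n$ ($O{\left(n \right)} = 4 \cdot 2 n = 8 n$)
$\left(14 + O{\left(k{\left(1,-5 \right)} \right)}\right) \left(-25\right) = \left(14 + 8 \left(21 + 1 - 5\right)\right) \left(-25\right) = \left(14 + 8 \cdot 17\right) \left(-25\right) = \left(14 + 136\right) \left(-25\right) = 150 \left(-25\right) = -3750$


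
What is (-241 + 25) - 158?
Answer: -374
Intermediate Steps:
(-241 + 25) - 158 = -216 - 158 = -374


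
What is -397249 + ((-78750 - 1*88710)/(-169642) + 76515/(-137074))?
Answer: -4618711314895541/11626753754 ≈ -3.9725e+5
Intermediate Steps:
-397249 + ((-78750 - 1*88710)/(-169642) + 76515/(-137074)) = -397249 + ((-78750 - 88710)*(-1/169642) + 76515*(-1/137074)) = -397249 + (-167460*(-1/169642) - 76515/137074) = -397249 + (83730/84821 - 76515/137074) = -397249 + 4987127205/11626753754 = -4618711314895541/11626753754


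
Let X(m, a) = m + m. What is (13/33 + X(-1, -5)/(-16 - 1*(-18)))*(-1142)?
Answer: 22840/33 ≈ 692.12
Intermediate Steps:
X(m, a) = 2*m
(13/33 + X(-1, -5)/(-16 - 1*(-18)))*(-1142) = (13/33 + (2*(-1))/(-16 - 1*(-18)))*(-1142) = (13*(1/33) - 2/(-16 + 18))*(-1142) = (13/33 - 2/2)*(-1142) = (13/33 - 2*½)*(-1142) = (13/33 - 1)*(-1142) = -20/33*(-1142) = 22840/33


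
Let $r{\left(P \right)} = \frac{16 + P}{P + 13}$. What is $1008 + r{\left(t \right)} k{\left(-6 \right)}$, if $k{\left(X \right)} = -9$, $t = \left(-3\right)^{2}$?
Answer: $\frac{21951}{22} \approx 997.77$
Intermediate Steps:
$t = 9$
$r{\left(P \right)} = \frac{16 + P}{13 + P}$
$1008 + r{\left(t \right)} k{\left(-6 \right)} = 1008 + \frac{16 + 9}{13 + 9} \left(-9\right) = 1008 + \frac{1}{22} \cdot 25 \left(-9\right) = 1008 + \frac{25}{22} \left(-9\right) = 1008 - \frac{225}{22} = \frac{21951}{22}$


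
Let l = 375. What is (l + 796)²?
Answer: 1371241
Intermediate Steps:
(l + 796)² = (375 + 796)² = 1171² = 1371241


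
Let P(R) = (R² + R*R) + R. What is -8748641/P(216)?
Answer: -8748641/93528 ≈ -93.540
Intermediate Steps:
P(R) = R + 2*R² (P(R) = (R² + R²) + R = 2*R² + R = R + 2*R²)
-8748641/P(216) = -8748641*1/(216*(1 + 2*216)) = -8748641*1/(216*(1 + 432)) = -8748641/(216*433) = -8748641/93528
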